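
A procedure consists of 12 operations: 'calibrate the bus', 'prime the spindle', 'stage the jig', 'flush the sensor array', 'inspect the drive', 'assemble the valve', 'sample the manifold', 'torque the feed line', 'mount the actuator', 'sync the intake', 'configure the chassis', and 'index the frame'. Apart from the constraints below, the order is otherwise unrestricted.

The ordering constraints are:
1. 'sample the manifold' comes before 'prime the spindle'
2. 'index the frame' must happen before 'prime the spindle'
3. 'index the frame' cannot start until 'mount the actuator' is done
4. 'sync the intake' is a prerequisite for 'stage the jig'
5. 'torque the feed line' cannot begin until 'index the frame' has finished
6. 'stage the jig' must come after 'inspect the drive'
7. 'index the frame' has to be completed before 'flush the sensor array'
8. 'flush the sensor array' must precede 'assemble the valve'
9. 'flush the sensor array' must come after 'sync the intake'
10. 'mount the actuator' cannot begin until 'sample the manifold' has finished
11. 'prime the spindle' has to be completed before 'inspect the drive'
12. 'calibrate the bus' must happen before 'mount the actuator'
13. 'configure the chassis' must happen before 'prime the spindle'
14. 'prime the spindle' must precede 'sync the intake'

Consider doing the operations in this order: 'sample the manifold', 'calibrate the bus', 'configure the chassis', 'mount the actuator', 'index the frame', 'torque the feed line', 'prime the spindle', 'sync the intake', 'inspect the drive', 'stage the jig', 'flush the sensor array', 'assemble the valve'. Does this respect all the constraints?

Going through the constraints one by one, each required predecessor appears earlier in the sequence than its dependent — e.g. 'index the frame' (position 5) is before 'flush the sensor array' (position 11), as required.

Yes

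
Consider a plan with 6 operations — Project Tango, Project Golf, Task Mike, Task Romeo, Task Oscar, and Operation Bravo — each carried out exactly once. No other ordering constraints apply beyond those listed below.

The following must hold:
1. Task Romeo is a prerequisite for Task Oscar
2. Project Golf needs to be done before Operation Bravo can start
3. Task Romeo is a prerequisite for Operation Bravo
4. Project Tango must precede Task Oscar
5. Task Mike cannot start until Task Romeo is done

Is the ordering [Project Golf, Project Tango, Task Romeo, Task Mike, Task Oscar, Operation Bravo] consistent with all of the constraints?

Yes

Going through the constraints one by one, each required predecessor appears earlier in the sequence than its dependent — e.g. Project Golf (position 1) is before Operation Bravo (position 6), as required.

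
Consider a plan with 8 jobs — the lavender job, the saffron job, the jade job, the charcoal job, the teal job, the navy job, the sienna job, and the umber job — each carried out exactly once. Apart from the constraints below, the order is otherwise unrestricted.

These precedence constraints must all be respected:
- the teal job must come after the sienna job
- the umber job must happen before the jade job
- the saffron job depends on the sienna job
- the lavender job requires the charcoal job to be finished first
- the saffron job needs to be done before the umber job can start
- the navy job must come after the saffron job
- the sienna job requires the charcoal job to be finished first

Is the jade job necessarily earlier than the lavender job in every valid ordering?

No

Nothing in the constraints links the jade job and the lavender job; they are unordered relative to each other.
There exist valid orderings with the lavender job before the jade job, so the jade job is not required to come first.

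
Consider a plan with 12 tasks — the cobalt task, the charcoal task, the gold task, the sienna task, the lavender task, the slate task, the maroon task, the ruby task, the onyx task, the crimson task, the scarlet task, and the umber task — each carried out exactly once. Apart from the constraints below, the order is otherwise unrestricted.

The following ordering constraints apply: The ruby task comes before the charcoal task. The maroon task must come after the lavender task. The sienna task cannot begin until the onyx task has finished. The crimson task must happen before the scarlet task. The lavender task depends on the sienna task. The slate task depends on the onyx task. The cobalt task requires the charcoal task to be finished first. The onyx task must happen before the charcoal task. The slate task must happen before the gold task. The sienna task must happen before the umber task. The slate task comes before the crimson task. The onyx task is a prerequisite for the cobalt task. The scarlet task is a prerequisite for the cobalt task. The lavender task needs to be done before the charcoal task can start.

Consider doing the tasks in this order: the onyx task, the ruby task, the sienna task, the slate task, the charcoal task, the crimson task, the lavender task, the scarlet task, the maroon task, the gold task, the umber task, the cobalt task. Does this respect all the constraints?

The sequence places the charcoal task ahead of the lavender task.
That contradicts the constraint that the lavender task must precede the charcoal task.

No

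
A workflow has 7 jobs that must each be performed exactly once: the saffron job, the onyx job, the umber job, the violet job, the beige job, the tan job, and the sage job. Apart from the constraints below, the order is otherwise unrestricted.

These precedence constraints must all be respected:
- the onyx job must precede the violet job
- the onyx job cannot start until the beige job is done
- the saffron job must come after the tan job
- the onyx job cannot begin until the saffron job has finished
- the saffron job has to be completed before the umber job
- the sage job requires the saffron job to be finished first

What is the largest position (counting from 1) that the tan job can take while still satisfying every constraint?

The jobs that are forced after the tan job, directly or by a chain of constraints, are the saffron job, the onyx job, the umber job, the violet job, the sage job. That's 5 jobs.
With 5 mandatory successors out of 7 jobs total, the latest slot for the tan job is 7−5 = 2, and it's reachable by doing all non-successors before the tan job.

2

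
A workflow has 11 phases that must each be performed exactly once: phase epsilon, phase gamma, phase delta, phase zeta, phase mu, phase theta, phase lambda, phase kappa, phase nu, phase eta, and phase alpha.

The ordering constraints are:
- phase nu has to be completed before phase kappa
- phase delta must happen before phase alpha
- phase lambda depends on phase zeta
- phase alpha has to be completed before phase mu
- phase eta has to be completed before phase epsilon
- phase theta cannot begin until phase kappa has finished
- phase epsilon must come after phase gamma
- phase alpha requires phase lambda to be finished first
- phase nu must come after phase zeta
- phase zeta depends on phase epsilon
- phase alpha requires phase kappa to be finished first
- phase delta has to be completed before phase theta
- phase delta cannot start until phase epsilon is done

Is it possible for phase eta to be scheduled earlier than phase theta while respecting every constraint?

Phase eta is actually forced before phase theta by the constraints, so certainly some valid ordering has phase eta first.

Yes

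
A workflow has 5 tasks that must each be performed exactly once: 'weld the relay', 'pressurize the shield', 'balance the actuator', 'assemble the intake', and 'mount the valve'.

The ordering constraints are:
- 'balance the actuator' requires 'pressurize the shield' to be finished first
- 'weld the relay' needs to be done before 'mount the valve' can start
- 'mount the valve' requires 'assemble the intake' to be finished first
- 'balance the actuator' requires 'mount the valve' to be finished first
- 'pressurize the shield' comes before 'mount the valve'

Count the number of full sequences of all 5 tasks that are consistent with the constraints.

6

The tasks with no prerequisites are 'weld the relay', 'pressurize the shield', 'assemble the intake'; any of them can be placed first.
Counting all ways to extend the partial order to a total order gives 6.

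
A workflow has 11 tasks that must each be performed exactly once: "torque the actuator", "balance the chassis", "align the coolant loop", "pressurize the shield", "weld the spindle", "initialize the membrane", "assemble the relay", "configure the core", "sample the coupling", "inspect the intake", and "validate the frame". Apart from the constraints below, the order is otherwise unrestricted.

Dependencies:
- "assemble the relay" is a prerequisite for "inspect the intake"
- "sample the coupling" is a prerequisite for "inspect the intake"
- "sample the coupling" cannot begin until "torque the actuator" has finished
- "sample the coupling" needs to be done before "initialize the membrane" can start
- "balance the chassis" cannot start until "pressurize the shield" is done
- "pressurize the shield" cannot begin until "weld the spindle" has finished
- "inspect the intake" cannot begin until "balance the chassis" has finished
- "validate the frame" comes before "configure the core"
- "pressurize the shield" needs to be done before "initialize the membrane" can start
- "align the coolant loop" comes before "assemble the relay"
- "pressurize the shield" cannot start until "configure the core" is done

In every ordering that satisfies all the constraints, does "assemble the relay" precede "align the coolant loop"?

No

There is a chain "align the coolant loop" → "assemble the relay", which puts "align the coolant loop" before "assemble the relay".
So "assemble the relay" does not have to come before "align the coolant loop" — it cannot.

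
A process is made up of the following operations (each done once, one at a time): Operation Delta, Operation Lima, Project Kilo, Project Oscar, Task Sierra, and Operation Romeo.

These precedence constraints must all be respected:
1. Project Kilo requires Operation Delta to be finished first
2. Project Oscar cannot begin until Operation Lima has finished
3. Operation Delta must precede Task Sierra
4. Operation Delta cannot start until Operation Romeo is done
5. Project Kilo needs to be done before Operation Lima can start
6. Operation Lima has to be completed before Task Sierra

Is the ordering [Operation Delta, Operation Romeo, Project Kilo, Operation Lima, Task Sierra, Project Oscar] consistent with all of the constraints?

No

The sequence places Operation Delta ahead of Operation Romeo.
That contradicts the constraint that Operation Romeo must precede Operation Delta.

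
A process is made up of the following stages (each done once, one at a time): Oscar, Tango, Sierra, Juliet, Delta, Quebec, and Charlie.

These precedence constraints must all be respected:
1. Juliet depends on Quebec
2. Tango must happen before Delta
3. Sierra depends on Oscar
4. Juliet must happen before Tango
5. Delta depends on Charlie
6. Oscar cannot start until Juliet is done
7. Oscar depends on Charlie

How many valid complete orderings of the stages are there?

21

The stages with no prerequisites are Quebec, Charlie; any of them can be placed first.
Counting all ways to extend the partial order to a total order gives 21.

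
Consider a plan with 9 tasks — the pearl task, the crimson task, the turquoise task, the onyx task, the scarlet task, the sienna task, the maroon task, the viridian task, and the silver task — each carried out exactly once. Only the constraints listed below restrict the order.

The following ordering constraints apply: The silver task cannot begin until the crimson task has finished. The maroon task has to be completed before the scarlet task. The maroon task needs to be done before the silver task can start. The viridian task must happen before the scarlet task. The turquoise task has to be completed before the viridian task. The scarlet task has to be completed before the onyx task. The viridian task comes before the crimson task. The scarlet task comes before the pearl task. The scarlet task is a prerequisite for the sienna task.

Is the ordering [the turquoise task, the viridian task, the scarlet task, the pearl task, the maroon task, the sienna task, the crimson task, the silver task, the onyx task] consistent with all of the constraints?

In the proposed order, the scarlet task appears before the maroon task.
But one of the constraints requires the maroon task before the scarlet task, so this ordering violates it.

No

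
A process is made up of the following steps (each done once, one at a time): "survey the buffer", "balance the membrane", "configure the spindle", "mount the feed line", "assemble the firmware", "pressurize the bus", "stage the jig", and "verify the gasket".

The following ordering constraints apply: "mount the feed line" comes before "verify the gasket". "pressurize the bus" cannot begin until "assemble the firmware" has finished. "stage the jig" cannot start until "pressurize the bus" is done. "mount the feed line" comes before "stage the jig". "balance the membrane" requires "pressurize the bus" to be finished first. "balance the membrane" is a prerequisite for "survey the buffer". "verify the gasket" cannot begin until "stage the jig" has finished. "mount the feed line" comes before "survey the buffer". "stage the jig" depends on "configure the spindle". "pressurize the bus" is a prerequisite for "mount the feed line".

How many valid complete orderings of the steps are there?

2 steps have no prerequisites ("configure the spindle", "assemble the firmware"), so any of them could come first.
Counting all ways to extend the partial order to a total order gives 44.

44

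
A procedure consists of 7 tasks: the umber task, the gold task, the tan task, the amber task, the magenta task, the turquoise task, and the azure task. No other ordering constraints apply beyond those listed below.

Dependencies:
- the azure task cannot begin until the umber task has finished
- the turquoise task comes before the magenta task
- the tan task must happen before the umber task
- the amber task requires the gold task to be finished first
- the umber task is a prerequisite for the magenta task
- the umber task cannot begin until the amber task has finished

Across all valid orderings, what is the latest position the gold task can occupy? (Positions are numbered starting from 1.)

3

Following every chain forward from the gold task, the tasks that must come later are the umber task, the amber task, the magenta task, the azure task — 4 of them.
With 4 mandatory successors out of 7 tasks total, the latest slot for the gold task is 7−4 = 3, and it's reachable by doing all non-successors before the gold task.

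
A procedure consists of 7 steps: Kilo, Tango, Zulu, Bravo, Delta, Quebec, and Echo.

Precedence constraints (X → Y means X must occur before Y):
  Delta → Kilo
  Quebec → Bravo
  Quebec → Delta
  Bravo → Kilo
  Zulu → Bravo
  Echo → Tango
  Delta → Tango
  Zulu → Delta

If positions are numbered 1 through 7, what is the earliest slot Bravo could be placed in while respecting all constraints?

Every step that must precede Bravo has to come before it. Tracing all chains that end at Bravo, those steps are: Zulu, Quebec — 2 in total.
So at minimum 2 steps come before Bravo, putting Bravo no earlier than position 3. That position is achievable by scheduling exactly those predecessors first.

3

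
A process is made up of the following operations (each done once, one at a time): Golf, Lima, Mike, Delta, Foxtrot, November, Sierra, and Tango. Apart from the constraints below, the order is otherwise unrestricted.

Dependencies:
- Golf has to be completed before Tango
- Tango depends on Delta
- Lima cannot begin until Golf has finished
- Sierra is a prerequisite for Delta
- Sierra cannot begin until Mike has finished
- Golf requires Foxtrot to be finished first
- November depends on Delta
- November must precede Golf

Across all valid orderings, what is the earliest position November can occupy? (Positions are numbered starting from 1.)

Every operation that must precede November has to come before it. Tracing all chains that end at November, those operations are: Mike, Delta, Sierra — 3 in total.
So at minimum 3 operations come before November, putting November no earlier than position 4. That position is achievable by scheduling exactly those predecessors first.

4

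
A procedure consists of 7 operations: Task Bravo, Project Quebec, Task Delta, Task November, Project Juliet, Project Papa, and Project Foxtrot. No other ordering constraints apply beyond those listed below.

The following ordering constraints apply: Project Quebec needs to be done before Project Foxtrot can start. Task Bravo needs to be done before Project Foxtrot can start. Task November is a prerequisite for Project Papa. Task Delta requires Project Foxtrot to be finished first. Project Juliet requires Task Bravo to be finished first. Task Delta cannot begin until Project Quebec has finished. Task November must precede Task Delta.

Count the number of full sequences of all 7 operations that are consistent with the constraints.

The operations with no prerequisites are Task Bravo, Project Quebec, Task November; any of them can be placed first.
Systematically extending each partial ordering one operation at a time and counting, there are 136 complete orderings.

136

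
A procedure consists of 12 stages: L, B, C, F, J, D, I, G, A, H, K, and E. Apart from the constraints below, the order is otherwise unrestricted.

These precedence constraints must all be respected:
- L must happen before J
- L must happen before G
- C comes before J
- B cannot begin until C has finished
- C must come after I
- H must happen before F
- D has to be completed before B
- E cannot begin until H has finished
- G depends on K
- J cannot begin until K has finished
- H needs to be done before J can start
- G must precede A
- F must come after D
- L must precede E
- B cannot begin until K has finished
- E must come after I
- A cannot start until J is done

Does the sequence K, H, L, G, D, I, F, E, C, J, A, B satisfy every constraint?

Every stated constraint is respected: K sits at position 1, ahead of B at position 12, and each of the other listed pairs likewise has the predecessor earlier in the sequence.

Yes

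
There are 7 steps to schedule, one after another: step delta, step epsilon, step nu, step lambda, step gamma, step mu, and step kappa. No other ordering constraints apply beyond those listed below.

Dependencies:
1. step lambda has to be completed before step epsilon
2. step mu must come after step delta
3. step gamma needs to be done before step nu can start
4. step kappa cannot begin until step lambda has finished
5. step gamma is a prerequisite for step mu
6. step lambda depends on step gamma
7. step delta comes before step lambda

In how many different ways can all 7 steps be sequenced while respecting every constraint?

88

The steps with no prerequisites are step delta, step gamma; any of them can be placed first.
Counting all ways to extend the partial order to a total order gives 88.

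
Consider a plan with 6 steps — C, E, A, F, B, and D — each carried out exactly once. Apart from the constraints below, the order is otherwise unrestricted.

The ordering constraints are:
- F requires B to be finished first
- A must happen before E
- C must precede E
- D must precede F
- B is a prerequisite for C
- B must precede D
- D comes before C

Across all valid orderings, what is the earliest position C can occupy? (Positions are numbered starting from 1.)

Every step that must precede C has to come before it. Tracing all chains that end at C, those steps are: B, D — 2 in total.
With 2 mandatory predecessors, the earliest C can sit is position 2+1 = 3, and placing just those 2 first achieves it.

3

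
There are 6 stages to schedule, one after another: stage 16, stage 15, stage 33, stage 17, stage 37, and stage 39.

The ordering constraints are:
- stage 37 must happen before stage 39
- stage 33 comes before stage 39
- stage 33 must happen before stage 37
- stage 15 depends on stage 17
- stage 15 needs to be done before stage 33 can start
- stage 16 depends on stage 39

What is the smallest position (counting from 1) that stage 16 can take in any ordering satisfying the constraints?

6

Every stage that must precede stage 16 has to come before it. Tracing all chains that end at stage 16, those stages are: stage 15, stage 33, stage 17, stage 37, stage 39 — 5 in total.
With 5 mandatory predecessors, the earliest stage 16 can sit is position 5+1 = 6, and placing just those 5 first achieves it.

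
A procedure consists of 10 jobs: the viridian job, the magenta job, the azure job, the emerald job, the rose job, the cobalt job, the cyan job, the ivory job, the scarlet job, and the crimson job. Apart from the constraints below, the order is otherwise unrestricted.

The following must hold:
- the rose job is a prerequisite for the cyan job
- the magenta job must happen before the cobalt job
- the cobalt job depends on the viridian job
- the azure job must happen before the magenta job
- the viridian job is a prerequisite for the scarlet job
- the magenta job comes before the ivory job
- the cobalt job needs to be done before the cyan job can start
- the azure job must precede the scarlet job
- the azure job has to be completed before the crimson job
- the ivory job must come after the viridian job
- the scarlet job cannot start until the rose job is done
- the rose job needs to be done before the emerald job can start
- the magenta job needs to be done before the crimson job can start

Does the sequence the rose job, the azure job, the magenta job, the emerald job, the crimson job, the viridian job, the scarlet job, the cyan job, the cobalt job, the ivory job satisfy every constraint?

No

The sequence places the cyan job ahead of the cobalt job.
Since the cobalt job is required before the cyan job, the ordering is invalid.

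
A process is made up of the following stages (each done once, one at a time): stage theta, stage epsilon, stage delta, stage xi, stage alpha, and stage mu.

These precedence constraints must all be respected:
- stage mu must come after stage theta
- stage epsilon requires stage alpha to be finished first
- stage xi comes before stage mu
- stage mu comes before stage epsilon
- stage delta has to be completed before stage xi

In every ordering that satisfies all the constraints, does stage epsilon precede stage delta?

No

In fact the dependencies run the other way: stage delta → stage xi → stage mu → stage epsilon.
So stage epsilon does not have to come before stage delta — it cannot.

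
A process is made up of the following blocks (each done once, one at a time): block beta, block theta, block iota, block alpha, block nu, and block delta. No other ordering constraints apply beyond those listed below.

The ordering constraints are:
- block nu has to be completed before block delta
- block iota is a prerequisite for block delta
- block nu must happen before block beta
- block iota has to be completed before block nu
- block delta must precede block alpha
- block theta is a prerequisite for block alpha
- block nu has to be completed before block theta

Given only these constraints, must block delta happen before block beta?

Nothing in the constraints links block delta and block beta; they are unordered relative to each other.
So block delta can come before block beta or after — it is not forced.

No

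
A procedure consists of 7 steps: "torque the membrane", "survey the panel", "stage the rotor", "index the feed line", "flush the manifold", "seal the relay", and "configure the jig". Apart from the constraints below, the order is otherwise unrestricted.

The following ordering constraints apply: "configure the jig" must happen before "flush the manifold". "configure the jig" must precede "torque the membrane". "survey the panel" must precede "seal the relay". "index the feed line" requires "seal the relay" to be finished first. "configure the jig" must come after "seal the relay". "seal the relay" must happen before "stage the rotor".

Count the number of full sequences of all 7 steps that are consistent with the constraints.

"survey the panel" is the only step with nothing required before it, so every ordering starts there.
Counting all ways to extend the partial order to a total order gives 40.

40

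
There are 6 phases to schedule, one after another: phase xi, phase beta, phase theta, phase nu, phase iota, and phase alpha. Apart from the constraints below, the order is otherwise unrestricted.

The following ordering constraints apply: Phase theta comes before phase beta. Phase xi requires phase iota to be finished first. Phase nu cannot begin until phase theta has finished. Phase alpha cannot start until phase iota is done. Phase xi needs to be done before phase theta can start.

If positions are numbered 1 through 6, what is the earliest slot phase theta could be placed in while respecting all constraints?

The phases that are forced before phase theta, directly or transitively, are phase xi, phase iota. That's 2 phases.
So at minimum 2 phases come before phase theta, putting phase theta no earlier than position 3. That position is achievable by scheduling exactly those predecessors first.

3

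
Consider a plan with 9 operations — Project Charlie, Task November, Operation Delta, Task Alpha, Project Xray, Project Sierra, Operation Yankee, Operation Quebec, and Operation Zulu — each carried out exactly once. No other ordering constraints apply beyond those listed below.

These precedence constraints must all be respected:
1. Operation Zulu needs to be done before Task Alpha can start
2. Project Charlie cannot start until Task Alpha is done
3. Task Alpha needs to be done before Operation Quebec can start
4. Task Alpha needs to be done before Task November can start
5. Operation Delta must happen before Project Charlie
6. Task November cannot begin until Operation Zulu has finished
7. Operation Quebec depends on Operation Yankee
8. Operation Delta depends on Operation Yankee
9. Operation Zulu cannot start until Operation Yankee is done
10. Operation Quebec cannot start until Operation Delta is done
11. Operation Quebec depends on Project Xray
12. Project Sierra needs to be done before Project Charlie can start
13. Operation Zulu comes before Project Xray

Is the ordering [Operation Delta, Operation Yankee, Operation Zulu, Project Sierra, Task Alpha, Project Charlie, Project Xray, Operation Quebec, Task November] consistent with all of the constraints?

Here Operation Yankee comes after Operation Delta.
That contradicts the constraint that Operation Yankee must precede Operation Delta.

No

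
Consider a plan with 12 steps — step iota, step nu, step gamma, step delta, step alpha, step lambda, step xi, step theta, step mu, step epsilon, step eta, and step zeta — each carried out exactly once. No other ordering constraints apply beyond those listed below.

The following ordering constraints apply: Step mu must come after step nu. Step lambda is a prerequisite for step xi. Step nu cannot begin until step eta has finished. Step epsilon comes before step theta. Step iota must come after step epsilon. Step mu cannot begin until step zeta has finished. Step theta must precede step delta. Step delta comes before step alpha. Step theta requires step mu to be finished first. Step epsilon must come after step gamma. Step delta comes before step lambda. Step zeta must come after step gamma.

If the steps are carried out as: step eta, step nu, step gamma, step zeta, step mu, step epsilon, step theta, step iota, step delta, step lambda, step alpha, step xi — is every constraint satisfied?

Every stated constraint is respected: step gamma sits at position 3, ahead of step epsilon at position 6, and each of the other listed pairs likewise has the predecessor earlier in the sequence.

Yes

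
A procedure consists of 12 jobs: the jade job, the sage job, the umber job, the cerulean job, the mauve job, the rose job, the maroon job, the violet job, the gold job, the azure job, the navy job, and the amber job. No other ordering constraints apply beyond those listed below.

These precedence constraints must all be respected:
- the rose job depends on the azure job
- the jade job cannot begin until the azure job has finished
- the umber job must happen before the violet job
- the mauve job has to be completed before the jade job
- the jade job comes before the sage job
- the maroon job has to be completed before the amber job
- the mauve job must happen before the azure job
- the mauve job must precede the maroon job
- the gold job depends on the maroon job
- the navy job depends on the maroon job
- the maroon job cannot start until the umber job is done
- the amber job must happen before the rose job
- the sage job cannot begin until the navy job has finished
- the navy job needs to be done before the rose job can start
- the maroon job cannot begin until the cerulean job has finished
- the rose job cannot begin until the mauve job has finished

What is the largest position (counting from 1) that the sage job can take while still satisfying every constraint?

12

Nothing depends on the sage job, so it can be the final job, position 12.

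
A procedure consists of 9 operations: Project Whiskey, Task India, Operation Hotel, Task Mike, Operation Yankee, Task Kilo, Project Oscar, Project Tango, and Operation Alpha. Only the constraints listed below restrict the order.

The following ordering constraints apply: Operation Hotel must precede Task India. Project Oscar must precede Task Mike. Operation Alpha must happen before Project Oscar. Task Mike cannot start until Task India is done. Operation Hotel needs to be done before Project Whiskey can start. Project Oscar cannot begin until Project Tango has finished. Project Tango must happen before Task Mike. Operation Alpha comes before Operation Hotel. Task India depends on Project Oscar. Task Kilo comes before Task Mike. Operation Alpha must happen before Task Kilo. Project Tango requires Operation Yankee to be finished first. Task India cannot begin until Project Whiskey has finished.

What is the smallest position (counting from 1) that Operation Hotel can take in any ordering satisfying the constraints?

Working backwards through the constraints from Operation Hotel, its only required predecessor is Operation Alpha.
So at minimum 1 operation comes before Operation Hotel, putting Operation Hotel no earlier than position 2. That position is achievable by scheduling exactly that predecessor first.

2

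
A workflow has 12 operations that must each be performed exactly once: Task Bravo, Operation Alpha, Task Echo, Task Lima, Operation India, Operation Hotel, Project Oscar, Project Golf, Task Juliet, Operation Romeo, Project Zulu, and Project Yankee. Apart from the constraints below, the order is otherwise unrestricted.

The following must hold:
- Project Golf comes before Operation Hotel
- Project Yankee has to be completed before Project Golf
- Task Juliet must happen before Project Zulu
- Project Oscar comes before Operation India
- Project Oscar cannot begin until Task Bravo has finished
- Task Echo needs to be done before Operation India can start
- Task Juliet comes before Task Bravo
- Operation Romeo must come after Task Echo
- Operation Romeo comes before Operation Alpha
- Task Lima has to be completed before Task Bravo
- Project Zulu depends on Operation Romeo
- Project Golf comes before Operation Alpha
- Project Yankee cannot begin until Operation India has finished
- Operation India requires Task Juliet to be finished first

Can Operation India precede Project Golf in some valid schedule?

The constraints force Operation India before Project Golf, so yes — every valid ordering has Operation India earlier.

Yes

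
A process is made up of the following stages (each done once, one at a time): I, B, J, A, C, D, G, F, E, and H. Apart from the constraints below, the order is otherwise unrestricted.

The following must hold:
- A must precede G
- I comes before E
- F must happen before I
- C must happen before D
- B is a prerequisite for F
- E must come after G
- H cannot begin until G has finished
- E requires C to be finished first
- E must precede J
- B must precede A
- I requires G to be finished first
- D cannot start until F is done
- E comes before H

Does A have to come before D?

Nothing in the constraints links A and D; they are unordered relative to each other.
There exist valid orderings with D before A, so A is not required to come first.

No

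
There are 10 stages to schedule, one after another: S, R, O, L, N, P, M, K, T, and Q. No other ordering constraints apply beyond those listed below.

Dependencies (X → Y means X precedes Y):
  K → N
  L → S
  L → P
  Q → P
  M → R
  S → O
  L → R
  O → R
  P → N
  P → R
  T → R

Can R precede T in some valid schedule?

Following T → R, T must precede R in every valid ordering.
So no valid ordering can have R before T.

No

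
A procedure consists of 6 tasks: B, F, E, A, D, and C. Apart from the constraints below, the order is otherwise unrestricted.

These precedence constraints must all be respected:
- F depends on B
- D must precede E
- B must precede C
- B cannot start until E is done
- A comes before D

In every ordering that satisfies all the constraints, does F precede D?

In fact the dependencies run the other way: D → E → B → F.
So F never precedes D.

No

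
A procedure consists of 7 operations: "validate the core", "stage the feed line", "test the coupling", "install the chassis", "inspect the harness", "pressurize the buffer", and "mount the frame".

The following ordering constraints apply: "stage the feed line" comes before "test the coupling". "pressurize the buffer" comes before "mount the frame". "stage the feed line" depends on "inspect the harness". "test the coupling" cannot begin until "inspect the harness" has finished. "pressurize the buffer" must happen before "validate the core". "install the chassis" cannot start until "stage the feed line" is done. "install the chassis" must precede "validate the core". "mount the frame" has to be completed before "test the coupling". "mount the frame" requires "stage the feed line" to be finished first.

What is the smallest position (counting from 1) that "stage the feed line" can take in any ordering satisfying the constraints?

The only operation forced before "stage the feed line" (directly or transitively) is "inspect the harness".
So at minimum 1 operation comes before "stage the feed line", putting "stage the feed line" no earlier than position 2. That position is achievable by scheduling exactly that predecessor first.

2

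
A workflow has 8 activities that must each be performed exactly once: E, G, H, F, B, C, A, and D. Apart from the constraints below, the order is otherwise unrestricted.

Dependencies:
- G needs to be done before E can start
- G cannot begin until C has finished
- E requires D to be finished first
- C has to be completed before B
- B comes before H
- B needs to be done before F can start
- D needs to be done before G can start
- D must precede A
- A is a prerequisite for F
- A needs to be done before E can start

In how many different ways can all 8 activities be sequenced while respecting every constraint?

172

The activities with no prerequisites are C, D; any of them can be placed first.
Enumerating by repeatedly choosing an available activity (one whose prerequisites are all placed) gives 172 distinct complete orderings.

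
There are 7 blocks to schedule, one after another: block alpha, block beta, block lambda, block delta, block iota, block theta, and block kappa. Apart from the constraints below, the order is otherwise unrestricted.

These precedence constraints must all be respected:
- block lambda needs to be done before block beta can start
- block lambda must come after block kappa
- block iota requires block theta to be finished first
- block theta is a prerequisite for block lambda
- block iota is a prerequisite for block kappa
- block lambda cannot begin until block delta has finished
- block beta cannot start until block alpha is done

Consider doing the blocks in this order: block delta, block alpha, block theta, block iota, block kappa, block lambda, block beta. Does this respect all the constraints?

Going through the constraints one by one, each required predecessor appears earlier in the sequence than its dependent — e.g. block alpha (position 2) is before block beta (position 7), as required.

Yes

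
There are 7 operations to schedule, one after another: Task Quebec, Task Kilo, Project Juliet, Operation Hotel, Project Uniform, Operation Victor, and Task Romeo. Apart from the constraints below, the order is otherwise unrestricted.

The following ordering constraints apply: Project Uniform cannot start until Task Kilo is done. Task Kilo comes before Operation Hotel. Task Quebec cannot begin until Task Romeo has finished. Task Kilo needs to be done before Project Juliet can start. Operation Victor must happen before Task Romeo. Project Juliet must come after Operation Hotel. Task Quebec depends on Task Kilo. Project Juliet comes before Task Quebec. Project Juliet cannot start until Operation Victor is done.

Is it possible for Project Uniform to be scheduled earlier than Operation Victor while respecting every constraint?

The constraints leave Project Uniform and Operation Victor unordered relative to each other; nothing requires Operation Victor earlier.
That means at least one valid schedule has Project Uniform before Operation Victor.

Yes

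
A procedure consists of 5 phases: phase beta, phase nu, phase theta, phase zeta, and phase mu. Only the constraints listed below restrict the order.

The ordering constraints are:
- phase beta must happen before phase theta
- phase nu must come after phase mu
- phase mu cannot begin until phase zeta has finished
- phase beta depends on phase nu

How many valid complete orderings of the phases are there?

Phase zeta is the only phase with nothing required before it, so every ordering starts there.
Continuing from there, at each step only one phase has all its prerequisites placed, so the ordering is fully determined — there is exactly 1.

1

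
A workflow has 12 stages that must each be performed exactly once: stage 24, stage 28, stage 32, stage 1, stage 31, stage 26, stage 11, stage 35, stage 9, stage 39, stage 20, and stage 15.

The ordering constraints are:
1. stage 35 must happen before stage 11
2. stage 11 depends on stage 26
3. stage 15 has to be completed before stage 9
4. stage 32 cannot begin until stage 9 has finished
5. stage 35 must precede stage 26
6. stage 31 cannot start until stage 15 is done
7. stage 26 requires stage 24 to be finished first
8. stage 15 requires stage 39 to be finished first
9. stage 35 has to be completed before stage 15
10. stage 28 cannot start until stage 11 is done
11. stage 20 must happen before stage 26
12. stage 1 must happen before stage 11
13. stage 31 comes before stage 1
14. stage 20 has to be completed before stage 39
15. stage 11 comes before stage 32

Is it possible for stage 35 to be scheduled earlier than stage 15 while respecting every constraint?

Stage 35 is actually forced before stage 15 by the constraints, so certainly some valid ordering has stage 35 first.

Yes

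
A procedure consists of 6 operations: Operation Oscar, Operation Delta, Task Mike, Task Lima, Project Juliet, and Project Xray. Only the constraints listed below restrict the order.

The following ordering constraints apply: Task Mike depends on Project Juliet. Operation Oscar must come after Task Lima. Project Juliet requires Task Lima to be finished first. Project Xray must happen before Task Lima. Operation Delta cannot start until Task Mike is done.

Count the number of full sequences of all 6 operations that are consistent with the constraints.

Only Project Xray has no prerequisites, so it must go first.
Systematically extending each partial ordering one operation at a time and counting, there are 4 complete orderings.

4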